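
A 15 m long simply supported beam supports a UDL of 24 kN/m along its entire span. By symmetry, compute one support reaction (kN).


Total load = w * L = 24 * 15 = 360 kN
By symmetry, each reaction R = total / 2 = 360 / 2 = 180.0 kN

180.0 kN


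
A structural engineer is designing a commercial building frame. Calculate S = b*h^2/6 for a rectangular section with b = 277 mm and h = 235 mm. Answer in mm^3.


S = b * h^2 / 6
= 277 * 235^2 / 6
= 277 * 55225 / 6
= 2549554.17 mm^3

2549554.17 mm^3


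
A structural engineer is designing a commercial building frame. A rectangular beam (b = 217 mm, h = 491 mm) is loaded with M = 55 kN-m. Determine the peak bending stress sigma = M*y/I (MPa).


I = b * h^3 / 12 = 217 * 491^3 / 12 = 2140538108.92 mm^4
y = h / 2 = 491 / 2 = 245.5 mm
M = 55 kN-m = 55000000.0 N-mm
sigma = M * y / I = 55000000.0 * 245.5 / 2140538108.92
= 6.31 MPa

6.31 MPa


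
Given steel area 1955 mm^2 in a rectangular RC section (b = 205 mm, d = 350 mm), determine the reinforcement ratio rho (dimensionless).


rho = As / (b * d)
= 1955 / (205 * 350)
= 1955 / 71750
= 0.027247 (dimensionless)

0.027247 (dimensionless)


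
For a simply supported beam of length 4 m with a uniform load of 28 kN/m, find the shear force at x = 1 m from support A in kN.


R_A = w * L / 2 = 28 * 4 / 2 = 56.0 kN
V(x) = R_A - w * x = 56.0 - 28 * 1
= 28.0 kN

28.0 kN


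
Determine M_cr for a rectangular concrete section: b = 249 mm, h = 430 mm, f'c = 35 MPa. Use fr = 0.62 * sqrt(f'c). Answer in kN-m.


fr = 0.62 * sqrt(35) = 0.62 * 5.9161 = 3.668 MPa
I = 249 * 430^3 / 12 = 1649770250.0 mm^4
y_t = 215.0 mm
M_cr = fr * I / y_t = 3.668 * 1649770250.0 / 215.0 N-mm
= 28.1456 kN-m

28.1456 kN-m


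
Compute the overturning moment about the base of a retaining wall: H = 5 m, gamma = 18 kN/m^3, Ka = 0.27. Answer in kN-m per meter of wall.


Pa = 0.5 * Ka * gamma * H^2
= 0.5 * 0.27 * 18 * 5^2
= 60.75 kN/m
Arm = H / 3 = 5 / 3 = 1.6667 m
Mo = Pa * arm = Pa * H / 3 = 60.75 * 5 / 3 = 101.25 kN-m/m

101.25 kN-m/m


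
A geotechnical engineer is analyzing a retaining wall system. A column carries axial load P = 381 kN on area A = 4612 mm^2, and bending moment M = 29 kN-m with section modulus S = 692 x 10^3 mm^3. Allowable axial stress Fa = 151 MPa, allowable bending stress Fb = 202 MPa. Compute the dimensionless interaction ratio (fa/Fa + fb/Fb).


f_a = P / A = 381000.0 / 4612 = 82.6106 MPa
f_b = M / S = 29000000.0 / 692000.0 = 41.9075 MPa
Ratio = f_a / Fa + f_b / Fb
= 82.6106 / 151 + 41.9075 / 202
= 0.7546 (dimensionless)

0.7546 (dimensionless)


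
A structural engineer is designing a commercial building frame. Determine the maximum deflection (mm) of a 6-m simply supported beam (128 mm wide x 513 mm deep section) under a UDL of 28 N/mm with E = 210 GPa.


I = 128 * 513^3 / 12 = 1440060768.0 mm^4
L = 6000.0 mm, w = 28 N/mm, E = 210000.0 MPa
delta = 5 * w * L^4 / (384 * E * I)
= 5 * 28 * 6000.0^4 / (384 * 210000.0 * 1440060768.0)
= 1.5624 mm

1.5624 mm


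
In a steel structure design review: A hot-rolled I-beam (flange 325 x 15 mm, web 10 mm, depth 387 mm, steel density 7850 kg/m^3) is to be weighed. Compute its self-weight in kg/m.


A_flanges = 2 * 325 * 15 = 9750 mm^2
A_web = (387 - 2 * 15) * 10 = 3570 mm^2
A_total = 9750 + 3570 = 13320 mm^2 = 0.013320 m^2
Weight = rho * A = 7850 * 0.013320 = 104.562 kg/m

104.562 kg/m


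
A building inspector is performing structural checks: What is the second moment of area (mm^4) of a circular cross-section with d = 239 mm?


r = d / 2 = 239 / 2 = 119.5 mm
I = pi * r^4 / 4 = pi * 119.5^4 / 4
= 160162744.63 mm^4

160162744.63 mm^4


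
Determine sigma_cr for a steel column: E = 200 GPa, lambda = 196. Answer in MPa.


sigma_cr = pi^2 * E / lambda^2
= 9.8696 * 200000.0 / 196^2
= 9.8696 * 200000.0 / 38416
= 51.3828 MPa

51.3828 MPa


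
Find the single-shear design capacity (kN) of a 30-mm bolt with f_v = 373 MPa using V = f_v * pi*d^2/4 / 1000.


A = pi * d^2 / 4 = pi * 30^2 / 4 = 706.8583 mm^2
V = f_v * A / 1000 = 373 * 706.8583 / 1000
= 263.6582 kN

263.6582 kN


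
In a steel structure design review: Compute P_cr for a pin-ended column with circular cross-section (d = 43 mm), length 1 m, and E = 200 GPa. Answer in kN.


I = pi * d^4 / 64 = 167820.0 mm^4
L = 1000.0 mm
P_cr = pi^2 * E * I / L^2
= 9.8696 * 200000.0 * 167820.0 / 1000.0^2
= 331263.41 N = 331.2634 kN

331.2634 kN


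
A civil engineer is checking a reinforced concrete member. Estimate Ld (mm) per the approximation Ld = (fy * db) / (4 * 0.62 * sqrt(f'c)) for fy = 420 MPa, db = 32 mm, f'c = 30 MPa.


Ld = (fy * db) / (4 * 0.62 * sqrt(f'c))
= (420 * 32) / (4 * 0.62 * sqrt(30))
= 13440 / 13.5835
= 989.43 mm

989.43 mm


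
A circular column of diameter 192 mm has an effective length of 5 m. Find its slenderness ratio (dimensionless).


Radius of gyration r = d / 4 = 192 / 4 = 48.0 mm
L_eff = 5000.0 mm
Slenderness ratio = L / r = 5000.0 / 48.0 = 104.17 (dimensionless)

104.17 (dimensionless)


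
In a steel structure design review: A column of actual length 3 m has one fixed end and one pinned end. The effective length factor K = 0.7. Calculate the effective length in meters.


L_eff = K * L
= 0.7 * 3
= 2.1 m

2.1 m


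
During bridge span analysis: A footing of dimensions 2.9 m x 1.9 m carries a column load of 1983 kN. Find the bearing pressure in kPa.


A = 2.9 * 1.9 = 5.51 m^2
q = P / A = 1983 / 5.51
= 359.8911 kPa

359.8911 kPa


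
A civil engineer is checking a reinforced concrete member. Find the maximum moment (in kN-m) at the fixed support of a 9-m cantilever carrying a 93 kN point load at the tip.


For a cantilever with a point load at the free end:
M_max = P * L = 93 * 9 = 837 kN-m

837 kN-m


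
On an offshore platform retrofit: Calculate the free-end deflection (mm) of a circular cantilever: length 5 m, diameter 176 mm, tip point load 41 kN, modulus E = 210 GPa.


I = pi * d^4 / 64 = pi * 176^4 / 64 = 47099963.43 mm^4
L = 5000.0 mm, P = 41000.0 N, E = 210000.0 MPa
delta = P * L^3 / (3 * E * I)
= 41000.0 * 5000.0^3 / (3 * 210000.0 * 47099963.43)
= 172.7161 mm

172.7161 mm


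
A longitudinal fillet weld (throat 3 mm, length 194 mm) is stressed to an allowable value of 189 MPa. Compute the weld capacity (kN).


Strength = throat * length * allowable stress
= 3 * 194 * 189 N
= 109998 N
= 110.0 kN

110.0 kN


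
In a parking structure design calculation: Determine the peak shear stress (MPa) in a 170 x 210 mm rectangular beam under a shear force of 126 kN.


A = b * h = 170 * 210 = 35700 mm^2
V = 126 kN = 126000.0 N
tau_max = 1.5 * V / A = 1.5 * 126000.0 / 35700
= 5.2941 MPa

5.2941 MPa


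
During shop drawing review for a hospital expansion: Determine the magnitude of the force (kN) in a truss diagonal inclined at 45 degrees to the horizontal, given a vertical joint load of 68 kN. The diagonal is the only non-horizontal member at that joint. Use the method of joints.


At the joint, only the diagonal has a vertical component, so vertical equilibrium gives:
F * sin(45) = 68
F = 68 / sin(45)
= 68 / 0.707107
= 96.17 kN

96.17 kN


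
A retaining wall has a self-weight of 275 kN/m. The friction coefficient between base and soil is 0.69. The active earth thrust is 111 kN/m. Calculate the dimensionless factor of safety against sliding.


Resisting force = mu * W = 0.69 * 275 = 189.75 kN/m
FOS = Resisting / Driving = 189.75 / 111
= 1.7095 (dimensionless)

1.7095 (dimensionless)


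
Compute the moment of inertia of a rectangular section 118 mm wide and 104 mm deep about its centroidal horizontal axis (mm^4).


I = b * h^3 / 12
= 118 * 104^3 / 12
= 118 * 1124864 / 12
= 11061162.67 mm^4

11061162.67 mm^4


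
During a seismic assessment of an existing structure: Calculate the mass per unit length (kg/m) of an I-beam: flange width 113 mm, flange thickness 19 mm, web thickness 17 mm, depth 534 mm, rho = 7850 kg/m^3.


A_flanges = 2 * 113 * 19 = 4294 mm^2
A_web = (534 - 2 * 19) * 17 = 8432 mm^2
A_total = 4294 + 8432 = 12726 mm^2 = 0.012726 m^2
Weight = rho * A = 7850 * 0.012726 = 99.8991 kg/m

99.8991 kg/m


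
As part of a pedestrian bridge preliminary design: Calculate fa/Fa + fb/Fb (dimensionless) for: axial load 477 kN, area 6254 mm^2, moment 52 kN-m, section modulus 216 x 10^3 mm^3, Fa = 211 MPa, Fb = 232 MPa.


f_a = P / A = 477000.0 / 6254 = 76.2712 MPa
f_b = M / S = 52000000.0 / 216000.0 = 240.7407 MPa
Ratio = f_a / Fa + f_b / Fb
= 76.2712 / 211 + 240.7407 / 232
= 1.3992 (dimensionless)

1.3992 (dimensionless)


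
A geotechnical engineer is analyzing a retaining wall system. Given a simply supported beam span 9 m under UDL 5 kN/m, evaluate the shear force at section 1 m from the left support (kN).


R_A = w * L / 2 = 5 * 9 / 2 = 22.5 kN
V(x) = R_A - w * x = 22.5 - 5 * 1
= 17.5 kN

17.5 kN


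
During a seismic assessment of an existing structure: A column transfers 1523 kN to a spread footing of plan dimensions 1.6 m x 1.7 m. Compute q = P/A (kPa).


A = 1.6 * 1.7 = 2.72 m^2
q = P / A = 1523 / 2.72
= 559.9265 kPa

559.9265 kPa


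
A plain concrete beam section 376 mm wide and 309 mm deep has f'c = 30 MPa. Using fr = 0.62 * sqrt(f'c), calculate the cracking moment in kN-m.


fr = 0.62 * sqrt(30) = 0.62 * 5.4772 = 3.3959 MPa
I = 376 * 309^3 / 12 = 924447042.0 mm^4
y_t = 154.5 mm
M_cr = fr * I / y_t = 3.3959 * 924447042.0 / 154.5 N-mm
= 20.3192 kN-m

20.3192 kN-m


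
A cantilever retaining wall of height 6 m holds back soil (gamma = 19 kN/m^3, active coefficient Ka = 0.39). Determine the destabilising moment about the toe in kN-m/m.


Pa = 0.5 * Ka * gamma * H^2
= 0.5 * 0.39 * 19 * 6^2
= 133.38 kN/m
Arm = H / 3 = 6 / 3 = 2.0 m
Mo = Pa * arm = Pa * H / 3 = 133.38 * 6 / 3 = 266.76 kN-m/m

266.76 kN-m/m


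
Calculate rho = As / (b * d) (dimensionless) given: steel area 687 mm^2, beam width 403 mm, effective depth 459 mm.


rho = As / (b * d)
= 687 / (403 * 459)
= 687 / 184977
= 0.003714 (dimensionless)

0.003714 (dimensionless)


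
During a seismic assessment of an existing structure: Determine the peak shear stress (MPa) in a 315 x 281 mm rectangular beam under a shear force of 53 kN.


A = b * h = 315 * 281 = 88515 mm^2
V = 53 kN = 53000.0 N
tau_max = 1.5 * V / A = 1.5 * 53000.0 / 88515
= 0.8982 MPa

0.8982 MPa


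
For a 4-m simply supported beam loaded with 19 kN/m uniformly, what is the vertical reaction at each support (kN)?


Total load = w * L = 19 * 4 = 76 kN
By symmetry, each reaction R = total / 2 = 76 / 2 = 38.0 kN

38.0 kN


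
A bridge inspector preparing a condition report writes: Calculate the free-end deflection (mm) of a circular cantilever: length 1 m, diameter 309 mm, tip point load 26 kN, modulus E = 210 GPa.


I = pi * d^4 / 64 = pi * 309^4 / 64 = 447511104.58 mm^4
L = 1000.0 mm, P = 26000.0 N, E = 210000.0 MPa
delta = P * L^3 / (3 * E * I)
= 26000.0 * 1000.0^3 / (3 * 210000.0 * 447511104.58)
= 0.0922 mm

0.0922 mm


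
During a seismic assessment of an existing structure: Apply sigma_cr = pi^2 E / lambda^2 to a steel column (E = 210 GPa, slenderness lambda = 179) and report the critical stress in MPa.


sigma_cr = pi^2 * E / lambda^2
= 9.8696 * 210000.0 / 179^2
= 9.8696 * 210000.0 / 32041
= 64.6864 MPa

64.6864 MPa


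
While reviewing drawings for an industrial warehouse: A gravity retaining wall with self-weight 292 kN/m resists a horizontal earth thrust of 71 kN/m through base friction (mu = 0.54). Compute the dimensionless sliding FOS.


Resisting force = mu * W = 0.54 * 292 = 157.68 kN/m
FOS = Resisting / Driving = 157.68 / 71
= 2.2208 (dimensionless)

2.2208 (dimensionless)


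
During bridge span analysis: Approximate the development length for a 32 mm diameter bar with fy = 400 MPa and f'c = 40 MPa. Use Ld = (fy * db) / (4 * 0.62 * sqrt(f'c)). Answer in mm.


Ld = (fy * db) / (4 * 0.62 * sqrt(f'c))
= (400 * 32) / (4 * 0.62 * sqrt(40))
= 12800 / 15.6849
= 816.07 mm

816.07 mm


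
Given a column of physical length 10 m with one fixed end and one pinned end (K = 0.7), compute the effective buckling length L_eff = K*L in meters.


L_eff = K * L
= 0.7 * 10
= 7.0 m

7.0 m


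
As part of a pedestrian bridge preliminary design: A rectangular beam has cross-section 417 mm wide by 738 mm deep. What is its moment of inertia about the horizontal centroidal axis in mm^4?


I = b * h^3 / 12
= 417 * 738^3 / 12
= 417 * 401947272 / 12
= 13967667702.0 mm^4

13967667702.0 mm^4


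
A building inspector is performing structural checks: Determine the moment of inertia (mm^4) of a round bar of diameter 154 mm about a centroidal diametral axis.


r = d / 2 = 154 / 2 = 77.0 mm
I = pi * r^4 / 4 = pi * 77.0^4 / 4
= 27609133.84 mm^4

27609133.84 mm^4


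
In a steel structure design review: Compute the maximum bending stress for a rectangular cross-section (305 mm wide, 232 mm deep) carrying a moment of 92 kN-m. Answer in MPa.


I = b * h^3 / 12 = 305 * 232^3 / 12 = 317382186.67 mm^4
y = h / 2 = 232 / 2 = 116.0 mm
M = 92 kN-m = 92000000.0 N-mm
sigma = M * y / I = 92000000.0 * 116.0 / 317382186.67
= 33.63 MPa

33.63 MPa


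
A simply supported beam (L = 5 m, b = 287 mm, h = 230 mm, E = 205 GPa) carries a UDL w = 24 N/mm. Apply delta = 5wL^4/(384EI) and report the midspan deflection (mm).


I = 287 * 230^3 / 12 = 290994083.33 mm^4
L = 5000.0 mm, w = 24 N/mm, E = 205000.0 MPa
delta = 5 * w * L^4 / (384 * E * I)
= 5 * 24 * 5000.0^4 / (384 * 205000.0 * 290994083.33)
= 3.2741 mm

3.2741 mm


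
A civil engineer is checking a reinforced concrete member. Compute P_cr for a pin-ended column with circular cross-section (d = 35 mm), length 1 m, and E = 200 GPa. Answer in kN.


I = pi * d^4 / 64 = 73661.76 mm^4
L = 1000.0 mm
P_cr = pi^2 * E * I / L^2
= 9.8696 * 200000.0 * 73661.76 / 1000.0^2
= 145402.48 N = 145.4025 kN

145.4025 kN


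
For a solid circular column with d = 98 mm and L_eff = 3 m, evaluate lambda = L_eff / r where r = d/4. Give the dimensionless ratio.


Radius of gyration r = d / 4 = 98 / 4 = 24.5 mm
L_eff = 3000.0 mm
Slenderness ratio = L / r = 3000.0 / 24.5 = 122.45 (dimensionless)

122.45 (dimensionless)


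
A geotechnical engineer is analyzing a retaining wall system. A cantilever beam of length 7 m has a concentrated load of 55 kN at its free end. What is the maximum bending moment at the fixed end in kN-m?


For a cantilever with a point load at the free end:
M_max = P * L = 55 * 7 = 385 kN-m

385 kN-m


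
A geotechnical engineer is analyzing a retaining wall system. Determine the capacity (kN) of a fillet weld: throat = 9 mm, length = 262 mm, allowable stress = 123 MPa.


Strength = throat * length * allowable stress
= 9 * 262 * 123 N
= 290034 N
= 290.03 kN

290.03 kN


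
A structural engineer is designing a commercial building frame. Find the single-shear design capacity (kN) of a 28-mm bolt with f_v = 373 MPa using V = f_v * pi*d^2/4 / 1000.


A = pi * d^2 / 4 = pi * 28^2 / 4 = 615.7522 mm^2
V = f_v * A / 1000 = 373 * 615.7522 / 1000
= 229.6756 kN

229.6756 kN


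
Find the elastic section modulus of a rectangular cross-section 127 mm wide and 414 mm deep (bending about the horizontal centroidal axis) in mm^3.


S = b * h^2 / 6
= 127 * 414^2 / 6
= 127 * 171396 / 6
= 3627882.0 mm^3

3627882.0 mm^3


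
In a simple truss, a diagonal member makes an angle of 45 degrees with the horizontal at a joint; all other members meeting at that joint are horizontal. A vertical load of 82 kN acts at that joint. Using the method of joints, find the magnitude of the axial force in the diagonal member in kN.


At the joint, only the diagonal has a vertical component, so vertical equilibrium gives:
F * sin(45) = 82
F = 82 / sin(45)
= 82 / 0.707107
= 115.97 kN

115.97 kN


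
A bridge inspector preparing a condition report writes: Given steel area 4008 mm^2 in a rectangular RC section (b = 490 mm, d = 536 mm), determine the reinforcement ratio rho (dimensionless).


rho = As / (b * d)
= 4008 / (490 * 536)
= 4008 / 262640
= 0.01526 (dimensionless)

0.01526 (dimensionless)


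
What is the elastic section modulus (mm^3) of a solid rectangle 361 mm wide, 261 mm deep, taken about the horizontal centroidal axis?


S = b * h^2 / 6
= 361 * 261^2 / 6
= 361 * 68121 / 6
= 4098613.5 mm^3

4098613.5 mm^3


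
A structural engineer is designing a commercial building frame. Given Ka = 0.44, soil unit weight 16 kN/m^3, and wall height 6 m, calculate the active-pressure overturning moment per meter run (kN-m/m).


Pa = 0.5 * Ka * gamma * H^2
= 0.5 * 0.44 * 16 * 6^2
= 126.72 kN/m
Arm = H / 3 = 6 / 3 = 2.0 m
Mo = Pa * arm = Pa * H / 3 = 126.72 * 6 / 3 = 253.44 kN-m/m

253.44 kN-m/m


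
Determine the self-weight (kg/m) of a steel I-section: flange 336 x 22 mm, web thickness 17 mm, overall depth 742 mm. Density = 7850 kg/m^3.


A_flanges = 2 * 336 * 22 = 14784 mm^2
A_web = (742 - 2 * 22) * 17 = 11866 mm^2
A_total = 14784 + 11866 = 26650 mm^2 = 0.026650 m^2
Weight = rho * A = 7850 * 0.026650 = 209.2025 kg/m

209.2025 kg/m


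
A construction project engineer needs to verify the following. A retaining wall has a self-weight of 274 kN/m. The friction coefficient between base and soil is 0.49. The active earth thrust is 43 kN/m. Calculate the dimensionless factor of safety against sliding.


Resisting force = mu * W = 0.49 * 274 = 134.26 kN/m
FOS = Resisting / Driving = 134.26 / 43
= 3.1223 (dimensionless)

3.1223 (dimensionless)


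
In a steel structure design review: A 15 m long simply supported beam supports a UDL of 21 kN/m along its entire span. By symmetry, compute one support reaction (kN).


Total load = w * L = 21 * 15 = 315 kN
By symmetry, each reaction R = total / 2 = 315 / 2 = 157.5 kN

157.5 kN


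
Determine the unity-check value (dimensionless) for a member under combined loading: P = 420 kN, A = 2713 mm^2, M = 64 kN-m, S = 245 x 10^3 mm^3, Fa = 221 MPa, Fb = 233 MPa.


f_a = P / A = 420000.0 / 2713 = 154.8102 MPa
f_b = M / S = 64000000.0 / 245000.0 = 261.2245 MPa
Ratio = f_a / Fa + f_b / Fb
= 154.8102 / 221 + 261.2245 / 233
= 1.8216 (dimensionless)

1.8216 (dimensionless)


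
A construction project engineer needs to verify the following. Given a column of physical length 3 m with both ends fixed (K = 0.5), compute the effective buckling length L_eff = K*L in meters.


L_eff = K * L
= 0.5 * 3
= 1.5 m

1.5 m


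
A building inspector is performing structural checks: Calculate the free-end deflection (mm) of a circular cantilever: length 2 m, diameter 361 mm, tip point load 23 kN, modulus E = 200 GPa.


I = pi * d^4 / 64 = pi * 361^4 / 64 = 833678701.27 mm^4
L = 2000.0 mm, P = 23000.0 N, E = 200000.0 MPa
delta = P * L^3 / (3 * E * I)
= 23000.0 * 2000.0^3 / (3 * 200000.0 * 833678701.27)
= 0.3678 mm

0.3678 mm


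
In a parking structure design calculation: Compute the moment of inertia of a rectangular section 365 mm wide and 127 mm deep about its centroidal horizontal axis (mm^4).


I = b * h^3 / 12
= 365 * 127^3 / 12
= 365 * 2048383 / 12
= 62304982.92 mm^4

62304982.92 mm^4


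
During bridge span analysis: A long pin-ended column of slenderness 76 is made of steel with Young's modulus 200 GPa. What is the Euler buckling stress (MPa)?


sigma_cr = pi^2 * E / lambda^2
= 9.8696 * 200000.0 / 76^2
= 9.8696 * 200000.0 / 5776
= 341.7453 MPa

341.7453 MPa


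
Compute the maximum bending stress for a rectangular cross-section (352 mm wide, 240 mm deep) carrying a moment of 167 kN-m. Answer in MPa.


I = b * h^3 / 12 = 352 * 240^3 / 12 = 405504000.0 mm^4
y = h / 2 = 240 / 2 = 120.0 mm
M = 167 kN-m = 167000000.0 N-mm
sigma = M * y / I = 167000000.0 * 120.0 / 405504000.0
= 49.42 MPa

49.42 MPa


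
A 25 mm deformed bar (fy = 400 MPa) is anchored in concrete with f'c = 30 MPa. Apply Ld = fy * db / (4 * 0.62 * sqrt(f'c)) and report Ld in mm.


Ld = (fy * db) / (4 * 0.62 * sqrt(f'c))
= (400 * 25) / (4 * 0.62 * sqrt(30))
= 10000 / 13.5835
= 736.19 mm

736.19 mm


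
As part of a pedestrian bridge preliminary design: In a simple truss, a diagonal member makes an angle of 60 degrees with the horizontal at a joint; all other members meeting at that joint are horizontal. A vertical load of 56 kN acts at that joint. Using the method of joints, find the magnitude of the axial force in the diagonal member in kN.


At the joint, only the diagonal has a vertical component, so vertical equilibrium gives:
F * sin(60) = 56
F = 56 / sin(60)
= 56 / 0.866025
= 64.66 kN

64.66 kN


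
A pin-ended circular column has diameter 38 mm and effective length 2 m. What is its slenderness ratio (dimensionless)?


Radius of gyration r = d / 4 = 38 / 4 = 9.5 mm
L_eff = 2000.0 mm
Slenderness ratio = L / r = 2000.0 / 9.5 = 210.53 (dimensionless)

210.53 (dimensionless)


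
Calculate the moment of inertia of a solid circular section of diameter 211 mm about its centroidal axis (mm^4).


r = d / 2 = 211 / 2 = 105.5 mm
I = pi * r^4 / 4 = pi * 105.5^4 / 4
= 97297060.54 mm^4

97297060.54 mm^4


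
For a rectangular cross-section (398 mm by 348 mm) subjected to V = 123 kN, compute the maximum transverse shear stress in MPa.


A = b * h = 398 * 348 = 138504 mm^2
V = 123 kN = 123000.0 N
tau_max = 1.5 * V / A = 1.5 * 123000.0 / 138504
= 1.3321 MPa

1.3321 MPa


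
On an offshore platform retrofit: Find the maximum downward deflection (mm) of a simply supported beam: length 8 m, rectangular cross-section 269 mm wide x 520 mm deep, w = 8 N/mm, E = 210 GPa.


I = 269 * 520^3 / 12 = 3151962666.67 mm^4
L = 8000.0 mm, w = 8 N/mm, E = 210000.0 MPa
delta = 5 * w * L^4 / (384 * E * I)
= 5 * 8 * 8000.0^4 / (384 * 210000.0 * 3151962666.67)
= 0.6446 mm

0.6446 mm


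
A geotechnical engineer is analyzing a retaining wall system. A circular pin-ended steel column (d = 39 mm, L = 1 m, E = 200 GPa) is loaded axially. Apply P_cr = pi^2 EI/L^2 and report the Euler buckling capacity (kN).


I = pi * d^4 / 64 = 113560.77 mm^4
L = 1000.0 mm
P_cr = pi^2 * E * I / L^2
= 9.8696 * 200000.0 * 113560.77 / 1000.0^2
= 224159.97 N = 224.16 kN

224.16 kN


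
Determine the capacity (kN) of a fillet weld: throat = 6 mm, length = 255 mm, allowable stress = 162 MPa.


Strength = throat * length * allowable stress
= 6 * 255 * 162 N
= 247860 N
= 247.86 kN

247.86 kN


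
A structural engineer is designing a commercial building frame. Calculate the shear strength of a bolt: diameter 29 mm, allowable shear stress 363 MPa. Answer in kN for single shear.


A = pi * d^2 / 4 = pi * 29^2 / 4 = 660.5199 mm^2
V = f_v * A / 1000 = 363 * 660.5199 / 1000
= 239.7687 kN

239.7687 kN


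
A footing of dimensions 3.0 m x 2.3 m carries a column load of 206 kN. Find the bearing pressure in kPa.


A = 3.0 * 2.3 = 6.9 m^2
q = P / A = 206 / 6.9
= 29.8551 kPa

29.8551 kPa


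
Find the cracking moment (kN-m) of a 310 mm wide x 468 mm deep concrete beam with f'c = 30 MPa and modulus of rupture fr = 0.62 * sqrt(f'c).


fr = 0.62 * sqrt(30) = 0.62 * 5.4772 = 3.3959 MPa
I = 310 * 468^3 / 12 = 2648000160.0 mm^4
y_t = 234.0 mm
M_cr = fr * I / y_t = 3.3959 * 2648000160.0 / 234.0 N-mm
= 38.4286 kN-m

38.4286 kN-m


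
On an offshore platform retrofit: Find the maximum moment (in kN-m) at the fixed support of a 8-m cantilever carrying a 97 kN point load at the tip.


For a cantilever with a point load at the free end:
M_max = P * L = 97 * 8 = 776 kN-m

776 kN-m


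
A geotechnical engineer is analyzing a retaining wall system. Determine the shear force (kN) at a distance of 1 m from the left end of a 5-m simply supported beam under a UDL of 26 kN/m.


R_A = w * L / 2 = 26 * 5 / 2 = 65.0 kN
V(x) = R_A - w * x = 65.0 - 26 * 1
= 39.0 kN

39.0 kN


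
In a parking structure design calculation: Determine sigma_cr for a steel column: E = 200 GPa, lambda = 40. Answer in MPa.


sigma_cr = pi^2 * E / lambda^2
= 9.8696 * 200000.0 / 40^2
= 9.8696 * 200000.0 / 1600
= 1233.7006 MPa

1233.7006 MPa


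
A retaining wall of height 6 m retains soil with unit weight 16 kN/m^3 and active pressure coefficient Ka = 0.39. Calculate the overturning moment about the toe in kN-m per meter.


Pa = 0.5 * Ka * gamma * H^2
= 0.5 * 0.39 * 16 * 6^2
= 112.32 kN/m
Arm = H / 3 = 6 / 3 = 2.0 m
Mo = Pa * arm = Pa * H / 3 = 112.32 * 6 / 3 = 224.64 kN-m/m

224.64 kN-m/m


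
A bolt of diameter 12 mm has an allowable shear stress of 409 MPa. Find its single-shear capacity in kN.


A = pi * d^2 / 4 = pi * 12^2 / 4 = 113.0973 mm^2
V = f_v * A / 1000 = 409 * 113.0973 / 1000
= 46.2568 kN

46.2568 kN


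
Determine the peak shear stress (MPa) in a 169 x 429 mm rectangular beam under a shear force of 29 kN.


A = b * h = 169 * 429 = 72501 mm^2
V = 29 kN = 29000.0 N
tau_max = 1.5 * V / A = 1.5 * 29000.0 / 72501
= 0.6 MPa

0.6 MPa


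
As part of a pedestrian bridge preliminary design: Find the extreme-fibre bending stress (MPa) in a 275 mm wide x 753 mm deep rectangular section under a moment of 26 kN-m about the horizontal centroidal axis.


I = b * h^3 / 12 = 275 * 753^3 / 12 = 9784449056.25 mm^4
y = h / 2 = 753 / 2 = 376.5 mm
M = 26 kN-m = 26000000.0 N-mm
sigma = M * y / I = 26000000.0 * 376.5 / 9784449056.25
= 1.0 MPa

1.0 MPa


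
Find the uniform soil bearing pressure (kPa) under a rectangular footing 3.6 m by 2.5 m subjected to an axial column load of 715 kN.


A = 3.6 * 2.5 = 9.0 m^2
q = P / A = 715 / 9.0
= 79.4444 kPa

79.4444 kPa


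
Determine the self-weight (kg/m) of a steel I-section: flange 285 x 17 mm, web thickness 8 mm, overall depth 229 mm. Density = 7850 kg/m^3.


A_flanges = 2 * 285 * 17 = 9690 mm^2
A_web = (229 - 2 * 17) * 8 = 1560 mm^2
A_total = 9690 + 1560 = 11250 mm^2 = 0.011250 m^2
Weight = rho * A = 7850 * 0.011250 = 88.3125 kg/m

88.3125 kg/m


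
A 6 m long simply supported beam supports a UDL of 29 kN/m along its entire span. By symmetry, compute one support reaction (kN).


Total load = w * L = 29 * 6 = 174 kN
By symmetry, each reaction R = total / 2 = 174 / 2 = 87.0 kN

87.0 kN


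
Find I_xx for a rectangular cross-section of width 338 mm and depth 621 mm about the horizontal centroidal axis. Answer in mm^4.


I = b * h^3 / 12
= 338 * 621^3 / 12
= 338 * 239483061 / 12
= 6745439551.5 mm^4

6745439551.5 mm^4


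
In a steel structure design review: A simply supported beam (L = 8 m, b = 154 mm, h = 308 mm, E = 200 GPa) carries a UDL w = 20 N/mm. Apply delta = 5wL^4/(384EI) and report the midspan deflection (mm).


I = 154 * 308^3 / 12 = 374965770.67 mm^4
L = 8000.0 mm, w = 20 N/mm, E = 200000.0 MPa
delta = 5 * w * L^4 / (384 * E * I)
= 5 * 20 * 8000.0^4 / (384 * 200000.0 * 374965770.67)
= 14.2235 mm

14.2235 mm


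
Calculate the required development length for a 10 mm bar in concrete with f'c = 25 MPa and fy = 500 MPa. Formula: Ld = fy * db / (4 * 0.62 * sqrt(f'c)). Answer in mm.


Ld = (fy * db) / (4 * 0.62 * sqrt(f'c))
= (500 * 10) / (4 * 0.62 * sqrt(25))
= 5000 / 12.4
= 403.23 mm

403.23 mm


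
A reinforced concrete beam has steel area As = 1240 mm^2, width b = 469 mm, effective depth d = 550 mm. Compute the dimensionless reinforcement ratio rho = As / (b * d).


rho = As / (b * d)
= 1240 / (469 * 550)
= 1240 / 257950
= 0.004807 (dimensionless)

0.004807 (dimensionless)


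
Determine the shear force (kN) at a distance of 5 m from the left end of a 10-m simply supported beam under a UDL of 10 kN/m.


R_A = w * L / 2 = 10 * 10 / 2 = 50.0 kN
V(x) = R_A - w * x = 50.0 - 10 * 5
= 0.0 kN

0.0 kN


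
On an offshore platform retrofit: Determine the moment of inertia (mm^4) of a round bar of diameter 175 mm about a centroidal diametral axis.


r = d / 2 = 175 / 2 = 87.5 mm
I = pi * r^4 / 4 = pi * 87.5^4 / 4
= 46038598.4 mm^4

46038598.4 mm^4


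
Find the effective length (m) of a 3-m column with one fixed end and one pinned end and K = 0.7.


L_eff = K * L
= 0.7 * 3
= 2.1 m

2.1 m


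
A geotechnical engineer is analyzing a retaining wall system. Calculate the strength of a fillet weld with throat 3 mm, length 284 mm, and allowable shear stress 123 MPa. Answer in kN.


Strength = throat * length * allowable stress
= 3 * 284 * 123 N
= 104796 N
= 104.8 kN

104.8 kN


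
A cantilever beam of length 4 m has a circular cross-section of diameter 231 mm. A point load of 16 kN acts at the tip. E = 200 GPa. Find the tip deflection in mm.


I = pi * d^4 / 64 = pi * 231^4 / 64 = 139771240.06 mm^4
L = 4000.0 mm, P = 16000.0 N, E = 200000.0 MPa
delta = P * L^3 / (3 * E * I)
= 16000.0 * 4000.0^3 / (3 * 200000.0 * 139771240.06)
= 12.2104 mm

12.2104 mm


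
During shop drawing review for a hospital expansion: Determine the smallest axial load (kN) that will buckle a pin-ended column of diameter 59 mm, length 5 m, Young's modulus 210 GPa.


I = pi * d^4 / 64 = 594809.57 mm^4
L = 5000.0 mm
P_cr = pi^2 * E * I / L^2
= 9.8696 * 210000.0 * 594809.57 / 5000.0^2
= 49312.5 N = 49.3125 kN

49.3125 kN


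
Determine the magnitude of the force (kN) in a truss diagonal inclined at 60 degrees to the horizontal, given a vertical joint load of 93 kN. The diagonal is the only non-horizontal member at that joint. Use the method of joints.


At the joint, only the diagonal has a vertical component, so vertical equilibrium gives:
F * sin(60) = 93
F = 93 / sin(60)
= 93 / 0.866025
= 107.39 kN

107.39 kN


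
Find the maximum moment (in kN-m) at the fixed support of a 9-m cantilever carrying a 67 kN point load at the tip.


For a cantilever with a point load at the free end:
M_max = P * L = 67 * 9 = 603 kN-m

603 kN-m


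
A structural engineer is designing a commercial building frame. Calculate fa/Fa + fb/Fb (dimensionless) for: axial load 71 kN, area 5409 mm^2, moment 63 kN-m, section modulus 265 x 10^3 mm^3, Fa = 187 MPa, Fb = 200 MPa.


f_a = P / A = 71000.0 / 5409 = 13.1263 MPa
f_b = M / S = 63000000.0 / 265000.0 = 237.7358 MPa
Ratio = f_a / Fa + f_b / Fb
= 13.1263 / 187 + 237.7358 / 200
= 1.2589 (dimensionless)

1.2589 (dimensionless)


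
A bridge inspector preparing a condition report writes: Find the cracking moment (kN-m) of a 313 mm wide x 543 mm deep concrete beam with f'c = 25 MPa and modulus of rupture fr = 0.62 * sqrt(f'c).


fr = 0.62 * sqrt(25) = 0.62 * 5.0 = 3.1 MPa
I = 313 * 543^3 / 12 = 4176020099.25 mm^4
y_t = 271.5 mm
M_cr = fr * I / y_t = 3.1 * 4176020099.25 / 271.5 N-mm
= 47.682 kN-m

47.682 kN-m


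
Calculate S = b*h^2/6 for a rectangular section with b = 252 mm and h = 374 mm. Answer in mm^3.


S = b * h^2 / 6
= 252 * 374^2 / 6
= 252 * 139876 / 6
= 5874792.0 mm^3

5874792.0 mm^3


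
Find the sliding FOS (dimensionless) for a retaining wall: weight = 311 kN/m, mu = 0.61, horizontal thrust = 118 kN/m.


Resisting force = mu * W = 0.61 * 311 = 189.71 kN/m
FOS = Resisting / Driving = 189.71 / 118
= 1.6077 (dimensionless)

1.6077 (dimensionless)


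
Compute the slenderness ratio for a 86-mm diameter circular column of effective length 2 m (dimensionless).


Radius of gyration r = d / 4 = 86 / 4 = 21.5 mm
L_eff = 2000.0 mm
Slenderness ratio = L / r = 2000.0 / 21.5 = 93.02 (dimensionless)

93.02 (dimensionless)


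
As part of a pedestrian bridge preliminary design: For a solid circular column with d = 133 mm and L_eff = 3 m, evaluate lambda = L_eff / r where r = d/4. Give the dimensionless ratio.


Radius of gyration r = d / 4 = 133 / 4 = 33.25 mm
L_eff = 3000.0 mm
Slenderness ratio = L / r = 3000.0 / 33.25 = 90.23 (dimensionless)

90.23 (dimensionless)


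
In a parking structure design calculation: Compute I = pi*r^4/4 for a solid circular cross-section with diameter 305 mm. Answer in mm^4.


r = d / 2 = 305 / 2 = 152.5 mm
I = pi * r^4 / 4 = pi * 152.5^4 / 4
= 424785081.72 mm^4

424785081.72 mm^4


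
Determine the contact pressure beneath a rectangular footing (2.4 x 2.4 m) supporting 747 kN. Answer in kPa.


A = 2.4 * 2.4 = 5.76 m^2
q = P / A = 747 / 5.76
= 129.6875 kPa

129.6875 kPa


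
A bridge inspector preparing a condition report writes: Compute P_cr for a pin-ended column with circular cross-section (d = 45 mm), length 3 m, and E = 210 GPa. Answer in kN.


I = pi * d^4 / 64 = 201288.96 mm^4
L = 3000.0 mm
P_cr = pi^2 * E * I / L^2
= 9.8696 * 210000.0 * 201288.96 / 3000.0^2
= 46354.99 N = 46.355 kN

46.355 kN


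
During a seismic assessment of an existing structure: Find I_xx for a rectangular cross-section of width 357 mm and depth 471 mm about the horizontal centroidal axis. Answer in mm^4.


I = b * h^3 / 12
= 357 * 471^3 / 12
= 357 * 104487111 / 12
= 3108491552.25 mm^4

3108491552.25 mm^4


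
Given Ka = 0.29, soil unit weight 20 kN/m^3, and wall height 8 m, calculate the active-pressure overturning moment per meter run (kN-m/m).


Pa = 0.5 * Ka * gamma * H^2
= 0.5 * 0.29 * 20 * 8^2
= 185.6 kN/m
Arm = H / 3 = 8 / 3 = 2.6667 m
Mo = Pa * arm = Pa * H / 3 = 185.6 * 8 / 3 = 494.9333 kN-m/m

494.9333 kN-m/m


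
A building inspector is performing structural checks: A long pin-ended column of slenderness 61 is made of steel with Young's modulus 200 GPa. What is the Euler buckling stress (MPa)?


sigma_cr = pi^2 * E / lambda^2
= 9.8696 * 200000.0 / 61^2
= 9.8696 * 200000.0 / 3721
= 530.4813 MPa

530.4813 MPa


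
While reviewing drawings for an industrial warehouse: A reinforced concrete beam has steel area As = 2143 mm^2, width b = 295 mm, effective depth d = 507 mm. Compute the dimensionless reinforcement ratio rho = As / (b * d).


rho = As / (b * d)
= 2143 / (295 * 507)
= 2143 / 149565
= 0.014328 (dimensionless)

0.014328 (dimensionless)


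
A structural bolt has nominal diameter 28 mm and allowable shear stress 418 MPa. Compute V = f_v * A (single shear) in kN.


A = pi * d^2 / 4 = pi * 28^2 / 4 = 615.7522 mm^2
V = f_v * A / 1000 = 418 * 615.7522 / 1000
= 257.3844 kN

257.3844 kN


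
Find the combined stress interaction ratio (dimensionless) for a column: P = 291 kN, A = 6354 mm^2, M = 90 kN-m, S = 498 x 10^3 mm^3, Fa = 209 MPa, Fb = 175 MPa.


f_a = P / A = 291000.0 / 6354 = 45.7979 MPa
f_b = M / S = 90000000.0 / 498000.0 = 180.7229 MPa
Ratio = f_a / Fa + f_b / Fb
= 45.7979 / 209 + 180.7229 / 175
= 1.2518 (dimensionless)

1.2518 (dimensionless)


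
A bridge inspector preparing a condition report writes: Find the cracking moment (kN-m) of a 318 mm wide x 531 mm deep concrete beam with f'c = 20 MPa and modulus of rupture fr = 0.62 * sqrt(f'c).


fr = 0.62 * sqrt(20) = 0.62 * 4.4721 = 2.7727 MPa
I = 318 * 531^3 / 12 = 3967614211.5 mm^4
y_t = 265.5 mm
M_cr = fr * I / y_t = 2.7727 * 3967614211.5 / 265.5 N-mm
= 41.4354 kN-m

41.4354 kN-m


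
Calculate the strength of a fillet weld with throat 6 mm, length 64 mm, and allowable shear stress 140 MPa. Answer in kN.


Strength = throat * length * allowable stress
= 6 * 64 * 140 N
= 53760 N
= 53.76 kN

53.76 kN


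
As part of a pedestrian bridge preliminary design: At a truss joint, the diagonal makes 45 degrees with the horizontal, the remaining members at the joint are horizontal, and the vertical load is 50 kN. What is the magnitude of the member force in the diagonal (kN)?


At the joint, only the diagonal has a vertical component, so vertical equilibrium gives:
F * sin(45) = 50
F = 50 / sin(45)
= 50 / 0.707107
= 70.71 kN

70.71 kN


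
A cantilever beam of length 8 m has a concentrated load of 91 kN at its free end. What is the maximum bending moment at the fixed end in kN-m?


For a cantilever with a point load at the free end:
M_max = P * L = 91 * 8 = 728 kN-m

728 kN-m


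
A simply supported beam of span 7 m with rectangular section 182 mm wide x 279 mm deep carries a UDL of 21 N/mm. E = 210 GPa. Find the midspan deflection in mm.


I = 182 * 279^3 / 12 = 329384191.5 mm^4
L = 7000.0 mm, w = 21 N/mm, E = 210000.0 MPa
delta = 5 * w * L^4 / (384 * E * I)
= 5 * 21 * 7000.0^4 / (384 * 210000.0 * 329384191.5)
= 9.4914 mm

9.4914 mm


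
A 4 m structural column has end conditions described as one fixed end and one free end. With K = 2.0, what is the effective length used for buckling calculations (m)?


L_eff = K * L
= 2.0 * 4
= 8.0 m

8.0 m


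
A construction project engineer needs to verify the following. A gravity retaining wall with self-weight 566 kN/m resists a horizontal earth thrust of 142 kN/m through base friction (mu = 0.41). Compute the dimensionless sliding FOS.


Resisting force = mu * W = 0.41 * 566 = 232.06 kN/m
FOS = Resisting / Driving = 232.06 / 142
= 1.6342 (dimensionless)

1.6342 (dimensionless)


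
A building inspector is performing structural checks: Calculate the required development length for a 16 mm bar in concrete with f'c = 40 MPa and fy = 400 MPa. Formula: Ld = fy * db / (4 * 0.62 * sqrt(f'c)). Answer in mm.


Ld = (fy * db) / (4 * 0.62 * sqrt(f'c))
= (400 * 16) / (4 * 0.62 * sqrt(40))
= 6400 / 15.6849
= 408.04 mm

408.04 mm


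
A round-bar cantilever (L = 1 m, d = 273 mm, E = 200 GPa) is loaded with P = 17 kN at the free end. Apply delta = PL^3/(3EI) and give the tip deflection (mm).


I = pi * d^4 / 64 = pi * 273^4 / 64 = 272659407.65 mm^4
L = 1000.0 mm, P = 17000.0 N, E = 200000.0 MPa
delta = P * L^3 / (3 * E * I)
= 17000.0 * 1000.0^3 / (3 * 200000.0 * 272659407.65)
= 0.1039 mm

0.1039 mm


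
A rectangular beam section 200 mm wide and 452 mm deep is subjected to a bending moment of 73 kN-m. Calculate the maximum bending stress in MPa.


I = b * h^3 / 12 = 200 * 452^3 / 12 = 1539090133.33 mm^4
y = h / 2 = 452 / 2 = 226.0 mm
M = 73 kN-m = 73000000.0 N-mm
sigma = M * y / I = 73000000.0 * 226.0 / 1539090133.33
= 10.72 MPa

10.72 MPa


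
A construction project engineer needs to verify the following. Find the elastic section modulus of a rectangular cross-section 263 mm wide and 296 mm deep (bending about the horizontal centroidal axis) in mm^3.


S = b * h^2 / 6
= 263 * 296^2 / 6
= 263 * 87616 / 6
= 3840501.33 mm^3

3840501.33 mm^3


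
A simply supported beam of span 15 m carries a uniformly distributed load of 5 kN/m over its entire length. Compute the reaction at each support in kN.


Total load = w * L = 5 * 15 = 75 kN
By symmetry, each reaction R = total / 2 = 75 / 2 = 37.5 kN

37.5 kN


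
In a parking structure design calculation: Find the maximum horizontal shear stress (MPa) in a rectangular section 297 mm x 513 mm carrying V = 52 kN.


A = b * h = 297 * 513 = 152361 mm^2
V = 52 kN = 52000.0 N
tau_max = 1.5 * V / A = 1.5 * 52000.0 / 152361
= 0.5119 MPa

0.5119 MPa


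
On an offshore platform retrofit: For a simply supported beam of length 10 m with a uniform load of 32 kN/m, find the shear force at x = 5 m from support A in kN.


R_A = w * L / 2 = 32 * 10 / 2 = 160.0 kN
V(x) = R_A - w * x = 160.0 - 32 * 5
= 0.0 kN

0.0 kN


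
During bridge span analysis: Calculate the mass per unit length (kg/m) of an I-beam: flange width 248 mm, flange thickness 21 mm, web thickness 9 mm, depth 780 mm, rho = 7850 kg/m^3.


A_flanges = 2 * 248 * 21 = 10416 mm^2
A_web = (780 - 2 * 21) * 9 = 6642 mm^2
A_total = 10416 + 6642 = 17058 mm^2 = 0.017058 m^2
Weight = rho * A = 7850 * 0.017058 = 133.9053 kg/m

133.9053 kg/m


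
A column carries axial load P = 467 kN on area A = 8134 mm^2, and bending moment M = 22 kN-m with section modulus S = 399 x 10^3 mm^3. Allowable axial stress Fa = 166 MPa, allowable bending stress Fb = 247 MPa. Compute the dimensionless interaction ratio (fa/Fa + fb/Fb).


f_a = P / A = 467000.0 / 8134 = 57.4133 MPa
f_b = M / S = 22000000.0 / 399000.0 = 55.1378 MPa
Ratio = f_a / Fa + f_b / Fb
= 57.4133 / 166 + 55.1378 / 247
= 0.5691 (dimensionless)

0.5691 (dimensionless)


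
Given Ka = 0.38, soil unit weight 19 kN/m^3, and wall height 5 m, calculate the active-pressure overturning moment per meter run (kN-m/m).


Pa = 0.5 * Ka * gamma * H^2
= 0.5 * 0.38 * 19 * 5^2
= 90.25 kN/m
Arm = H / 3 = 5 / 3 = 1.6667 m
Mo = Pa * arm = Pa * H / 3 = 90.25 * 5 / 3 = 150.4167 kN-m/m

150.4167 kN-m/m


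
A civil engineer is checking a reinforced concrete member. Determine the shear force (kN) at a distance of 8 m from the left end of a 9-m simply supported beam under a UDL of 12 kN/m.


R_A = w * L / 2 = 12 * 9 / 2 = 54.0 kN
V(x) = R_A - w * x = 54.0 - 12 * 8
= -42.0 kN

-42.0 kN
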